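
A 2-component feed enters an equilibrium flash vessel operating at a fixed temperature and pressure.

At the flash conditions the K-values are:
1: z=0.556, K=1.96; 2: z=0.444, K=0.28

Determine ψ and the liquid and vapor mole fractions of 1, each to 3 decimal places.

Rachford–Rice: g(ψ) = Σ zᵢ(Kᵢ−1)/(1+ψ(Kᵢ−1)) = 0.
Feasibility: ΣzᵢKᵢ = 1.214, Σzᵢ/Kᵢ = 1.869 — both > 1, two phases present.
Binary case is linear: z₁(K₁−1)(1+ψ(K₂−1)) + z₂(K₂−1)(1+ψ(K₁−1)) = 0
⇒ ψ = [z₁(K₁−1)+z₂(K₂−1)] / [−(K₁−1)(K₂−1)] = 0.2141/0.6912 = 0.310
Compositions from xᵢ = zᵢ/(1+ψ(Kᵢ−1)), yᵢ = Kᵢxᵢ:
  1: x = 0.429, y = 0.840
  2: x = 0.571, y = 0.160

ψ = 0.310, x_1 = 0.429, y_1 = 0.840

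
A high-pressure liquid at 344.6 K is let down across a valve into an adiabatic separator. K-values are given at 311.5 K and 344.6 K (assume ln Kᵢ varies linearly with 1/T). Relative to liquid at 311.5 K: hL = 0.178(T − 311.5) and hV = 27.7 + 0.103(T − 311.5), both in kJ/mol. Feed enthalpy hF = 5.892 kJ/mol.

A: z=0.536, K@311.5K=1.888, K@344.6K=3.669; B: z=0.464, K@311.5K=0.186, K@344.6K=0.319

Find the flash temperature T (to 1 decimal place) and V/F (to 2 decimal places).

Adiabatic flash: solve Rachford–Rice at each trial T, then check hF = ψ·hV(T) + (1−ψ)·hL(T).
  T = 311.5 K: K = (1.888, 0.186), RR gives ψ = 0.136, H_out = 3.766 kJ/mol
  T = 344.6 K: K = (3.669, 0.319), RR gives ψ = 0.613, H_out = 21.356 kJ/mol
  T = 328.1 K: K = (2.679, 0.247), RR gives ψ = 0.436, H_out = 14.479 kJ/mol
  T = 319.8 K: K = (2.259, 0.215), RR gives ψ = 0.314, H_out = 9.993 kJ/mol
  T = 315.6 K: K = (2.066, 0.200), RR gives ψ = 0.235, H_out = 7.156 kJ/mol
  T = 313.6 K: K = (1.978, 0.193), RR gives ψ = 0.190, H_out = 5.596 kJ/mol
Linear interpolation between T = 313.6 (H_out = 5.596) and T = 315.6 (H_out = 7.156) on hF = 5.892 gives T ≈ 314.0 K, at which ψ = 0.20.

T = 314.0 K, V/F = 0.20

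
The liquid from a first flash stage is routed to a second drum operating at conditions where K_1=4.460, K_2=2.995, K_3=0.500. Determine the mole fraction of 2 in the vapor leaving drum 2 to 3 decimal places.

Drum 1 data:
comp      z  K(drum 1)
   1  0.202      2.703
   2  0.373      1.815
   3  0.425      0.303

y_2 (drum 2) = 0.404

Drum 1:
Let ψ₁ = V/F and solve Σ zᵢ(Kᵢ−1)/(1+ψ₁(Kᵢ−1)) = 0.
g(0) = ΣzᵢKᵢ − 1 = 0.352 and g(1) = 1 − Σzᵢ/Kᵢ = -0.683, so a root lies in (0, 1).
Iterate (Newton) starting at ψ₁ = 0.5:
  ψ₁ = 0.500: g = -0.0529, g' = -0.782 → ψ₁ = 0.432
  ψ₁ = 0.432: g = -0.0011, g' = -0.753 → ψ₁ = 0.431
Converged at ψ₁ = 0.431.
Drum-1 compositions:
  1: x = 0.117, y = 0.315
  2: x = 0.276, y = 0.501
  3: x = 0.607, y = 0.184
Drum-2 feed = drum-1 liquid: z₂ = (0.1165, 0.2761, 0.6074).
Drum 2:
Material balance + equilibrium reduce to Σ zᵢ(Kᵢ−1)/(1+ψ₂(Kᵢ−1)) = 0.
g(0) = ΣzᵢKᵢ − 1 = 0.650 and g(1) = 1 − Σzᵢ/Kᵢ = -0.333, so a root lies in (0, 1).
Newton iteration, ψ₂⁰ = 0.5:
  ψ₂ = 0.500: g = 0.0184, g' = -0.732 → ψ₂ = 0.525
Converged at ψ₂ = 0.525.
  1: x = 0.041, y = 0.184
  2: x = 0.135, y = 0.404
  3: x = 0.824, y = 0.412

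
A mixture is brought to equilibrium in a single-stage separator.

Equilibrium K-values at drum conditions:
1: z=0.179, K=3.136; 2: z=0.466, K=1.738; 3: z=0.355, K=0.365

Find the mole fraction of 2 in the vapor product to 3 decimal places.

Newton–Raphson from V/F = 0.5:
  V/F = 0.500: g = 0.1058, g' = -0.634 → V/F = 0.667
  V/F = 0.667: g = -0.0029, g' = -0.684 → V/F = 0.663
Converged at V/F = 0.663.
Compositions from xᵢ = zᵢ/(1+V/F(Kᵢ−1)), yᵢ = Kᵢxᵢ:
  1: x = 0.074, y = 0.232
  2: x = 0.313, y = 0.544
  3: x = 0.613, y = 0.224

y_2 = 0.544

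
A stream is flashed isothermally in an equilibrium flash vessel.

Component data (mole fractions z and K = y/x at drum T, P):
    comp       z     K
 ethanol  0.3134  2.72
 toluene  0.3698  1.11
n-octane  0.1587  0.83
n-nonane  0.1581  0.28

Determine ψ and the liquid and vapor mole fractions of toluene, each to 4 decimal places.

Let ψ = V/F and solve Σ zᵢ(Kᵢ−1)/(1+ψ(Kᵢ−1)) = 0.
Check two-phase: ΣzᵢKᵢ = 1.4389 > 1 and Σzᵢ/Kᵢ = 1.2042 > 1, so g(0) = 0.4389 > 0 and g(1) = -0.2042 < 0.
Newton iteration, ψ⁰ = 0.5:
  ψ = 0.5000: g = 0.12102, g' = -0.4776 → ψ = 0.7534
  ψ = 0.7534: g = -0.00737, g' = -0.5772 → ψ = 0.7406
  ψ = 0.7406: g = -0.00008, g' = -0.5654 → ψ = 0.7405
Converged at ψ = 0.7405.
Compositions from xᵢ = zᵢ/(1+ψ(Kᵢ−1)), yᵢ = Kᵢxᵢ:
  ethanol: x = 0.1378, y = 0.3749
  toluene: x = 0.3419, y = 0.3796
  n-octane: x = 0.1816, y = 0.1507
  n-nonane: x = 0.3387, y = 0.0948

ψ = 0.7405, x_toluene = 0.3419, y_toluene = 0.3796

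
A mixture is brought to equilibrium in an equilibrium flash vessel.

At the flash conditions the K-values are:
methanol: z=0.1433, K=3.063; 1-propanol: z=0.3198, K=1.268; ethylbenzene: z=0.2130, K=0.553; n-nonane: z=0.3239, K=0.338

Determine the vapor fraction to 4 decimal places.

ψ = 0.0988

Rachford–Rice: g(ψ) = Σ zᵢ(Kᵢ−1)/(1+ψ(Kᵢ−1)) = 0.
Feasibility: ΣzᵢKᵢ = 1.0717, Σzᵢ/Kᵢ = 1.6424 — both > 1, two phases present.
Newton iteration, ψ⁰ = 0.42:
  ψ = 0.4200: g = -0.17879, g' = -0.5305 → ψ = 0.0830
  ψ = 0.0830: g = 0.01051, g' = -0.6715 → ψ = 0.0986
  ψ = 0.0986: g = 0.00016, g' = -0.6520 → ψ = 0.0988
Converged at ψ = 0.0988.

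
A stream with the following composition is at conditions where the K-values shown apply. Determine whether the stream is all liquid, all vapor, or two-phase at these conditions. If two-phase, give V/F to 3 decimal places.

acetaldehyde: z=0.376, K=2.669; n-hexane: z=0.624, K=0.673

ΣzᵢKᵢ = 1.423; Σzᵢ/Kᵢ = 1.068.
Both exceed 1, so a two-phase solution exists.
Rachford–Rice: g(ψ) = Σ zᵢ(Kᵢ−1)/(1+ψ(Kᵢ−1)) = 0.
Iterate (Newton) starting at ψ = 0.5:
  ψ = 0.500: g = 0.0981, g' = -0.407 → ψ = 0.741
  ψ = 0.741: g = 0.0111, g' = -0.325 → ψ = 0.776
Converged at ψ = 0.776.

two-phase, V/F = 0.776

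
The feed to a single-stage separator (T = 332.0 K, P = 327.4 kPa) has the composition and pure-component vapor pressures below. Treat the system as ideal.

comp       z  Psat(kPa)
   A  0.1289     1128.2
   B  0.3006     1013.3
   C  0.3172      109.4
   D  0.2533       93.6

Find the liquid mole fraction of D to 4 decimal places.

Raoult's law: Kᵢ = Pᵢˢᵃᵗ/P = Pᵢˢᵃᵗ/327.4.
  K_A = 1128.2/327.4 = 3.445938, K_B = 1013.3/327.4 = 3.094991, K_C = 109.4/327.4 = 0.334148, K_D = 93.6/327.4 = 0.285889
Rachford–Rice: g(β) = Σ zᵢ(Kᵢ−1)/(1+β(Kᵢ−1)) = 0.
Check two-phase: ΣzᵢKᵢ = 1.5529 > 1 and Σzᵢ/Kᵢ = 1.9698 > 1, so g(0) = 0.5529 > 0 and g(1) = -0.9698 < 0.
Iterate (Newton) starting at β = 0.53:
  β = 0.5300: g = -0.18172, g' = -1.1127 → β = 0.3667
  β = 0.3667: g = -0.00213, g' = -1.1195 → β = 0.3648
Converged at β = 0.3648.
Compositions from xᵢ = zᵢ/(1+β(Kᵢ−1)), yᵢ = Kᵢxᵢ:
  A: x = 0.0681, y = 0.2347
  B: x = 0.1704, y = 0.5273
  C: x = 0.4190, y = 0.1400
  D: x = 0.3425, y = 0.0979

x_D = 0.3425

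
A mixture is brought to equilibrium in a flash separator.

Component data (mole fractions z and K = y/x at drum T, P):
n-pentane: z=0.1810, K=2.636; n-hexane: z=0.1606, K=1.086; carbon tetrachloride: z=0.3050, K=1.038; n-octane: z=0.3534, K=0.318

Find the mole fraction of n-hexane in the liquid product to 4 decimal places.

x_n-hexane = 0.1587

Material balance + equilibrium reduce to Σ zᵢ(Kᵢ−1)/(1+β(Kᵢ−1)) = 0.
g(0) = ΣzᵢKᵢ − 1 = 0.0805 and g(1) = 1 − Σzᵢ/Kᵢ = -0.6217, so a root lies in (0, 1).
Iterate (Newton) starting at β = 0.68:
  β = 0.6800: g = -0.28494, g' = -0.6817 → β = 0.2620
  β = 0.2620: g = -0.06120, g' = -0.4826 → β = 0.1352
  β = 0.1352: g = 0.00217, g' = -0.5259 → β = 0.1393
Converged at β = 0.1393.
Compositions from xᵢ = zᵢ/(1+β(Kᵢ−1)), yᵢ = Kᵢxᵢ:
  n-pentane: x = 0.1474, y = 0.3885
  n-hexane: x = 0.1587, y = 0.1723
  carbon tetrachloride: x = 0.3034, y = 0.3149
  n-octane: x = 0.3905, y = 0.1242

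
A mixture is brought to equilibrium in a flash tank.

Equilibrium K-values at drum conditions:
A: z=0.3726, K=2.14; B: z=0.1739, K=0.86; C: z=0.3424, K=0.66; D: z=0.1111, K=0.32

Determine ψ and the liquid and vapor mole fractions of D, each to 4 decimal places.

ψ = 0.4725, x_D = 0.1637, y_D = 0.0524

Material balance + equilibrium reduce to Σ zᵢ(Kᵢ−1)/(1+ψ(Kᵢ−1)) = 0.
g(0) = ΣzᵢKᵢ − 1 = 0.2085 and g(1) = 1 − Σzᵢ/Kᵢ = -0.2423, so a root lies in (0, 1).
Newton–Raphson from ψ = 0.5:
  ψ = 0.5000: g = -0.01036, g' = -0.3758 → ψ = 0.4724
Converged at ψ = 0.4725.
Compositions from xᵢ = zᵢ/(1+ψ(Kᵢ−1)), yᵢ = Kᵢxᵢ:
  A: x = 0.2422, y = 0.5182
  B: x = 0.1862, y = 0.1601
  C: x = 0.4079, y = 0.2692
  D: x = 0.1637, y = 0.0524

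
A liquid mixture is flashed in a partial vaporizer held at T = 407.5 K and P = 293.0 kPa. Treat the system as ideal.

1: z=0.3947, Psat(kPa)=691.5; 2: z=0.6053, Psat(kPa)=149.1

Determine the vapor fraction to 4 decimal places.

Raoult's law: Kᵢ = Pᵢˢᵃᵗ/P = Pᵢˢᵃᵗ/293.0.
  K_1 = 691.5/293.0 = 2.360068, K_2 = 149.1/293.0 = 0.508874
Rachford–Rice: g(ψ) = Σ zᵢ(Kᵢ−1)/(1+ψ(Kᵢ−1)) = 0.
g(0) = ΣzᵢKᵢ − 1 = 0.2395 and g(1) = 1 − Σzᵢ/Kᵢ = -0.3567, so a root lies in (0, 1).
Binary case is linear: z₁(K₁−1)(1+ψ(K₂−1)) + z₂(K₂−1)(1+ψ(K₁−1)) = 0
⇒ ψ = [z₁(K₁−1)+z₂(K₂−1)] / [−(K₁−1)(K₂−1)] = 0.23954/0.66797 = 0.3586

ψ = 0.3586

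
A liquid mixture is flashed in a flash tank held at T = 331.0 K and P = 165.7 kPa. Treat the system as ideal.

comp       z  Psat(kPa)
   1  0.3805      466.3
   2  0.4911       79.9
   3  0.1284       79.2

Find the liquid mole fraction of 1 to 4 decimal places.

x_1 = 0.2223

Raoult's law: Kᵢ = Pᵢˢᵃᵗ/P = Pᵢˢᵃᵗ/165.7.
  K_1 = 466.3/165.7 = 2.814122, K_2 = 79.9/165.7 = 0.482197, K_3 = 79.2/165.7 = 0.477972
Rachford–Rice: g(V/F) = Σ zᵢ(Kᵢ−1)/(1+V/F(Kᵢ−1)) = 0.
g(0) = ΣzᵢKᵢ − 1 = 0.3690 and g(1) = 1 − Σzᵢ/Kᵢ = -0.4223, so a root lies in (0, 1).
Iterate (Newton) starting at V/F = 0.51:
  V/F = 0.5100: g = -0.07835, g' = -0.6460 → V/F = 0.3887
  V/F = 0.3887: g = 0.00234, g' = -0.6921 → V/F = 0.3921
Converged at V/F = 0.3921.
Compositions from xᵢ = zᵢ/(1+V/F(Kᵢ−1)), yᵢ = Kᵢxᵢ:
  1: x = 0.2223, y = 0.6257
  2: x = 0.6162, y = 0.2971
  3: x = 0.1614, y = 0.0772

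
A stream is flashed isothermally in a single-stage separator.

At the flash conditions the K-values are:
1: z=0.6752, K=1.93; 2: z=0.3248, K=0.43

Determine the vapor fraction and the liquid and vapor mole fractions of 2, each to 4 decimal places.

Rachford–Rice: g(ψ) = Σ zᵢ(Kᵢ−1)/(1+ψ(Kᵢ−1)) = 0.
Check two-phase: ΣzᵢKᵢ = 1.4428 > 1 and Σzᵢ/Kᵢ = 1.1052 > 1, so g(0) = 0.4428 > 0 and g(1) = -0.1052 < 0.
Newton–Raphson from ψ = 0.5:
  ψ = 0.5000: g = 0.16969, g' = -0.4785 → ψ = 0.8546
  ψ = 0.8546: g = -0.01112, g' = -0.5825 → ψ = 0.8355
  ψ = 0.8355: g = -0.00012, g' = -0.5696 → ψ = 0.8353
Converged at ψ = 0.8353.
Compositions from xᵢ = zᵢ/(1+ψ(Kᵢ−1)), yᵢ = Kᵢxᵢ:
  1: x = 0.3800, y = 0.7334
  2: x = 0.6200, y = 0.2666

ψ = 0.8353, x_2 = 0.6200, y_2 = 0.2666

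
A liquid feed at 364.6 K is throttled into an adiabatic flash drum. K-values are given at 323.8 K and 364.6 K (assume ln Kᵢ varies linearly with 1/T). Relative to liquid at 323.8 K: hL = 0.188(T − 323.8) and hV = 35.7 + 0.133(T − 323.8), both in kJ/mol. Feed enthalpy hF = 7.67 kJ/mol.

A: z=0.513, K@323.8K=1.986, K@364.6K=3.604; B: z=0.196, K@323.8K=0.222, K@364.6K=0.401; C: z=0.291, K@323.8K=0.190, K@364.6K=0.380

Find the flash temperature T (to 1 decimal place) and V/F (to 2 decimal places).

T = 326.6 K, V/F = 0.20

Adiabatic flash: solve Rachford–Rice at each trial T, then check hF = ψ·hV(T) + (1−ψ)·hL(T).
  T = 323.8 K: K = (1.986, 0.222, 0.190), RR gives ψ = 0.150, H_out = 5.341 kJ/mol
  T = 364.6 K: K = (3.604, 0.401, 0.380), RR gives ψ = 0.652, H_out = 29.473 kJ/mol
  T = 344.2 K: K = (2.723, 0.304, 0.274), RR gives ψ = 0.436, H_out = 18.905 kJ/mol
  T = 334.0 K: K = (2.337, 0.261, 0.230), RR gives ψ = 0.313, H_out = 12.899 kJ/mol
  T = 328.9 K: K = (2.157, 0.241, 0.209), RR gives ψ = 0.238, H_out = 9.401 kJ/mol
  T = 326.4 K: K = (2.072, 0.232, 0.200), RR gives ψ = 0.197, H_out = 7.496 kJ/mol
  T = 327.6 K: K = (2.113, 0.236, 0.204), RR gives ψ = 0.217, H_out = 8.429 kJ/mol
Linear interpolation between T = 326.4 (H_out = 7.496) and T = 327.6 (H_out = 8.429) on hF = 7.67 gives T ≈ 326.6 K, at which ψ = 0.20.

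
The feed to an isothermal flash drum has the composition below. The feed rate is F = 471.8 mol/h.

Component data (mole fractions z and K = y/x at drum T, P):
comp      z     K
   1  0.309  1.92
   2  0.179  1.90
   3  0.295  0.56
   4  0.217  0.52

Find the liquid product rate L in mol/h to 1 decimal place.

Iterate (Newton) starting at β = 0.5:
  β = 0.500: g = 0.0024, g' = -0.372 → β = 0.506
Converged at β = 0.506.
Then V = β·F = 0.5063·471.8 = 238.9 mol/h and L = F − V = 232.9 mol/h.

L = 232.9 mol/h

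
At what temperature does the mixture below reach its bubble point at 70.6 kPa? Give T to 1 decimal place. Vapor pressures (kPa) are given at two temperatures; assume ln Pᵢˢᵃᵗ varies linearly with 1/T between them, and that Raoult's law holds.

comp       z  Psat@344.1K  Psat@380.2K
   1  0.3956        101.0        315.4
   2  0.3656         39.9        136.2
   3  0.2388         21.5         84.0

T = 348.8 K

Bubble-point temperature: ΣzᵢPᵢˢᵃᵗ(T) = P. Interpolate ln Pᵢˢᵃᵗ = aᵢ + bᵢ/T.
  T = 344.1 K: ΣzᵢPᵢˢᵃᵗ = 59.68 kPa
  T = 380.2 K: ΣzᵢPᵢˢᵃᵗ = 194.63 kPa
  T = 362.1 K: ΣzᵢPᵢˢᵃᵗ = 110.75 kPa
  T = 353.1 K: ΣzᵢPᵢˢᵃᵗ = 81.93 kPa
  T = 348.6 K: ΣzᵢPᵢˢᵃᵗ = 70.06 kPa
  T = 350.9 K: ΣzᵢPᵢˢᵃᵗ = 75.93 kPa
Interpolating between 348.6 K and 350.9 K gives T ≈ 348.8 K.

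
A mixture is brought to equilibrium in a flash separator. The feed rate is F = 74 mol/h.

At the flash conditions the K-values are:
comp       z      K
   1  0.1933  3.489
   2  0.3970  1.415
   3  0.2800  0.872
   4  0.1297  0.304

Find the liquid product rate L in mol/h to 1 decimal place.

Iterate (Newton) starting at ψ = 0.5:
  ψ = 0.5000: g = 0.17406, g' = -0.4376 → ψ = 0.8977
  ψ = 0.8977: g = -0.01231, g' = -0.6030 → ψ = 0.8773
  ψ = 0.8773: g = -0.00029, g' = -0.5751 → ψ = 0.8768
Converged at ψ = 0.8768.
Then V = ψ·F = 0.8768·74 = 64.9 mol/h and L = F − V = 9.1 mol/h.

L = 9.1 mol/h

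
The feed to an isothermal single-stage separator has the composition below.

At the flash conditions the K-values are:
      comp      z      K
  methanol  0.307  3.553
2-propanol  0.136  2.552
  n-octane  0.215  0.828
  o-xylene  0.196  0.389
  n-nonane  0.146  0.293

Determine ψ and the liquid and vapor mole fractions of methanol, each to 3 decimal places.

Newton–Raphson from ψ = 0.67:
  ψ = 0.670: g = -0.0480, g' = -0.832 → ψ = 0.612
  ψ = 0.612: g = -0.0007, g' = -0.812 → ψ = 0.611
Converged at ψ = 0.611.
Compositions from xᵢ = zᵢ/(1+ψ(Kᵢ−1)), yᵢ = Kᵢxᵢ:
  methanol: x = 0.120, y = 0.426
  2-propanol: x = 0.070, y = 0.178
  n-octane: x = 0.240, y = 0.199
  o-xylene: x = 0.313, y = 0.122
  n-nonane: x = 0.257, y = 0.075

ψ = 0.611, x_methanol = 0.120, y_methanol = 0.426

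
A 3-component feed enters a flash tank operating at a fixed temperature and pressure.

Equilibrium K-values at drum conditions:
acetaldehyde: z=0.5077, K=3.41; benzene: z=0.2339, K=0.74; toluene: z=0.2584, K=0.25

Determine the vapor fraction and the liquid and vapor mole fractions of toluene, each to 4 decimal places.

Rachford–Rice: g(ψ) = Σ zᵢ(Kᵢ−1)/(1+ψ(Kᵢ−1)) = 0.
Feasibility: ΣzᵢKᵢ = 1.9689, Σzᵢ/Kᵢ = 1.4986 — both > 1, two phases present.
Newton–Raphson from ψ = 0.5:
  ψ = 0.5000: g = 0.17492, g' = -0.9995 → ψ = 0.6750
  ψ = 0.6750: g = -0.00047, g' = -1.0469 → ψ = 0.6746
Converged at ψ = 0.6746.
Compositions from xᵢ = zᵢ/(1+ψ(Kᵢ−1)), yᵢ = Kᵢxᵢ:
  acetaldehyde: x = 0.1934, y = 0.6594
  benzene: x = 0.2836, y = 0.2099
  toluene: x = 0.5230, y = 0.1307

ψ = 0.6746, x_toluene = 0.5230, y_toluene = 0.1307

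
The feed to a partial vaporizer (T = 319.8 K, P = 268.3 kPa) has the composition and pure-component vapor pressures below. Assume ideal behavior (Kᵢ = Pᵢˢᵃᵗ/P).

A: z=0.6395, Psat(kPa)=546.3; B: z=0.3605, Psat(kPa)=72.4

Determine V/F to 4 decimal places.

V/F = 0.5279

Raoult's law: Kᵢ = Pᵢˢᵃᵗ/P = Pᵢˢᵃᵗ/268.3.
  K_A = 546.3/268.3 = 2.036154, K_B = 72.4/268.3 = 0.269847
Material balance + equilibrium reduce to Σ zᵢ(Kᵢ−1)/(1+V/F(Kᵢ−1)) = 0.
Feasibility: ΣzᵢKᵢ = 1.3994, Σzᵢ/Kᵢ = 1.6500 — both > 1, two phases present.
Binary case is linear: z₁(K₁−1)(1+V/F(K₂−1)) + z₂(K₂−1)(1+V/F(K₁−1)) = 0
⇒ V/F = [z₁(K₁−1)+z₂(K₂−1)] / [−(K₁−1)(K₂−1)] = 0.39940/0.75655 = 0.5279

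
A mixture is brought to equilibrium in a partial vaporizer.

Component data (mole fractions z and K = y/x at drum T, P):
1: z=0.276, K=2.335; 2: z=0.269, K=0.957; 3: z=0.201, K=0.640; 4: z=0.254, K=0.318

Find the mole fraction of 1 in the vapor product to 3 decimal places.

y_1 = 0.508

Newton–Raphson from V/F = 0.39:
  V/F = 0.390: g = -0.0896, g' = -0.468 → V/F = 0.198
  V/F = 0.198: g = 0.0014, g' = -0.496 → V/F = 0.201
Converged at V/F = 0.201.
Compositions from xᵢ = zᵢ/(1+V/F(Kᵢ−1)), yᵢ = Kᵢxᵢ:
  1: x = 0.218, y = 0.508
  2: x = 0.271, y = 0.260
  3: x = 0.217, y = 0.139
  4: x = 0.294, y = 0.094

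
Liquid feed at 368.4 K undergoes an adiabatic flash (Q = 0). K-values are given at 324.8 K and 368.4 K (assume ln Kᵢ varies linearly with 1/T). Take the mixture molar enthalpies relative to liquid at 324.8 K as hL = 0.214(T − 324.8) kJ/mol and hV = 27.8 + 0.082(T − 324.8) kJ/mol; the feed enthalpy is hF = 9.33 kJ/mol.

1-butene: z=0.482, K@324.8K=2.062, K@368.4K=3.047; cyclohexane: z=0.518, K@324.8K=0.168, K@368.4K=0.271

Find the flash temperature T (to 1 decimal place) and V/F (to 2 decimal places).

Adiabatic flash: solve Rachford–Rice at each trial T, then check hF = ψ·hV(T) + (1−ψ)·hL(T).
  T = 324.8 K: K = (2.062, 0.168), RR gives ψ = 0.092, H_out = 2.546 kJ/mol
  T = 368.4 K: K = (3.047, 0.271), RR gives ψ = 0.408, H_out = 18.327 kJ/mol
  T = 346.6 K: K = (2.538, 0.217), RR gives ψ = 0.278, H_out = 11.603 kJ/mol
  T = 335.7 K: K = (2.295, 0.192), RR gives ψ = 0.196, H_out = 7.506 kJ/mol
  T = 341.1 K: K = (2.414, 0.204), RR gives ψ = 0.239, H_out = 9.620 kJ/mol
  T = 338.4 K: K = (2.354, 0.198), RR gives ψ = 0.218, H_out = 8.586 kJ/mol
  T = 339.8 K: K = (2.385, 0.201), RR gives ψ = 0.229, H_out = 9.127 kJ/mol
Linear interpolation between T = 339.8 (H_out = 9.127) and T = 341.1 (H_out = 9.620) on hF = 9.33 gives T ≈ 340.3 K, at which ψ = 0.23.

T = 340.3 K, V/F = 0.23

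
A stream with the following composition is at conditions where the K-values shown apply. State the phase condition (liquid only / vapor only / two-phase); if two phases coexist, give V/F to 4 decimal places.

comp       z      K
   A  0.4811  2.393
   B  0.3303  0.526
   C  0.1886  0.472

ΣzᵢKᵢ = 1.4140; Σzᵢ/Kᵢ = 1.2286.
Both exceed 1, so a two-phase solution exists.
Material balance + equilibrium reduce to Σ zᵢ(Kᵢ−1)/(1+ψ(Kᵢ−1)) = 0.
Iterate (Newton) starting at ψ = 0.67:
  ψ = 0.6700: g = -0.03687, g' = -0.5350 → ψ = 0.6011
  ψ = 0.6011: g = -0.00006, g' = -0.5345 → ψ = 0.6010
Converged at ψ = 0.6010.

two-phase, V/F = 0.6010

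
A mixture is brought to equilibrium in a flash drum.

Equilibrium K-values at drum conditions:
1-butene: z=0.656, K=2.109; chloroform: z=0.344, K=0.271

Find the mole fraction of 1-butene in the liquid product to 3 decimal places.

x_1-butene = 0.397

Rachford–Rice: g(ψ) = Σ zᵢ(Kᵢ−1)/(1+ψ(Kᵢ−1)) = 0.
g(0) = ΣzᵢKᵢ − 1 = 0.477 and g(1) = 1 − Σzᵢ/Kᵢ = -0.580, so a root lies in (0, 1).
Binary case is linear: z₁(K₁−1)(1+ψ(K₂−1)) + z₂(K₂−1)(1+ψ(K₁−1)) = 0
⇒ ψ = [z₁(K₁−1)+z₂(K₂−1)] / [−(K₁−1)(K₂−1)] = 0.4767/0.8085 = 0.590
Compositions from xᵢ = zᵢ/(1+ψ(Kᵢ−1)), yᵢ = Kᵢxᵢ:
  1-butene: x = 0.397, y = 0.836
  chloroform: x = 0.603, y = 0.164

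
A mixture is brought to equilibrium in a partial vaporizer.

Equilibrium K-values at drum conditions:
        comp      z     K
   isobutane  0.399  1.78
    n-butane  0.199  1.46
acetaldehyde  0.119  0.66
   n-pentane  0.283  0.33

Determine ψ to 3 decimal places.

Newton–Raphson from ψ = 0.48:
  ψ = 0.480: g = -0.0264, g' = -0.452 → ψ = 0.422
  ψ = 0.422: g = -0.0006, g' = -0.433 → ψ = 0.420
Converged at ψ = 0.420.

ψ = 0.420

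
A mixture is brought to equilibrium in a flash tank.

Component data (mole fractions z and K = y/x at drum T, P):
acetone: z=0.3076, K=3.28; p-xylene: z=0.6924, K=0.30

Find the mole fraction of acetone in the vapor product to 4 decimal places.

y_acetone = 0.7705

Material balance + equilibrium reduce to Σ zᵢ(Kᵢ−1)/(1+V/F(Kᵢ−1)) = 0.
Check two-phase: ΣzᵢKᵢ = 1.2166 > 1 and Σzᵢ/Kᵢ = 2.4018 > 1, so g(0) = 0.2166 > 0 and g(1) = -1.4018 < 0.
Binary case is linear: z₁(K₁−1)(1+V/F(K₂−1)) + z₂(K₂−1)(1+V/F(K₁−1)) = 0
⇒ V/F = [z₁(K₁−1)+z₂(K₂−1)] / [−(K₁−1)(K₂−1)] = 0.21665/1.59600 = 0.1357
Compositions from xᵢ = zᵢ/(1+V/F(Kᵢ−1)), yᵢ = Kᵢxᵢ:
  acetone: x = 0.2349, y = 0.7705
  p-xylene: x = 0.7651, y = 0.2295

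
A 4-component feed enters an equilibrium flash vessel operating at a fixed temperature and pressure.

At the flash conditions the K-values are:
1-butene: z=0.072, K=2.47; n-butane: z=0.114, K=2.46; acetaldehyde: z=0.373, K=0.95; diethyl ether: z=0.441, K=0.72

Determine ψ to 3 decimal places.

Let ψ = V/F and solve Σ zᵢ(Kᵢ−1)/(1+ψ(Kᵢ−1)) = 0.
Feasibility: ΣzᵢKᵢ = 1.130, Σzᵢ/Kᵢ = 1.081 — both > 1, two phases present.
Newton iteration, ψ⁰ = 0.38:
  ψ = 0.380: g = 0.0178, g' = -0.209 → ψ = 0.465
  ψ = 0.465: g = 0.0009, g' = -0.188 → ψ = 0.470
Converged at ψ = 0.470.

ψ = 0.470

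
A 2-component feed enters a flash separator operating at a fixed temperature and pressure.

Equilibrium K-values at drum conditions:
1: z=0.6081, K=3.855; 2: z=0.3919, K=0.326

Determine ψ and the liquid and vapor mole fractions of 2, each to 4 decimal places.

Let ψ = V/F and solve Σ zᵢ(Kᵢ−1)/(1+ψ(Kᵢ−1)) = 0.
Feasibility: ΣzᵢKᵢ = 2.4720, Σzᵢ/Kᵢ = 1.3599 — both > 1, two phases present.
Binary case is linear: z₁(K₁−1)(1+ψ(K₂−1)) + z₂(K₂−1)(1+ψ(K₁−1)) = 0
⇒ ψ = [z₁(K₁−1)+z₂(K₂−1)] / [−(K₁−1)(K₂−1)] = 1.47198/1.92427 = 0.7650
Compositions from xᵢ = zᵢ/(1+ψ(Kᵢ−1)), yᵢ = Kᵢxᵢ:
  1: x = 0.1910, y = 0.7363
  2: x = 0.8090, y = 0.2637

ψ = 0.7650, x_2 = 0.8090, y_2 = 0.2637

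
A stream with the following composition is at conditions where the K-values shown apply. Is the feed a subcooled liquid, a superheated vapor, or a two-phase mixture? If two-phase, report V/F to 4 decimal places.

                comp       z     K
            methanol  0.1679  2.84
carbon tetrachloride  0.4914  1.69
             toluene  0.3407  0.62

superheated vapor

ΣzᵢKᵢ = 1.5185; Σzᵢ/Kᵢ = 0.8994.
Since Σzᵢ/Kᵢ < 1 the mixture is above its dew point — single vapor phase.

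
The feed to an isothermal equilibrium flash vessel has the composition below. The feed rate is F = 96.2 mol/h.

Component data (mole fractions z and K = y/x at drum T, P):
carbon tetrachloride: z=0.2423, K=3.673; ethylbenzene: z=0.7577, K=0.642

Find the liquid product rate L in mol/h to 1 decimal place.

L = 58.4 mol/h

Rachford–Rice: g(ψ) = Σ zᵢ(Kᵢ−1)/(1+ψ(Kᵢ−1)) = 0.
Feasibility: ΣzᵢKᵢ = 1.3764, Σzᵢ/Kᵢ = 1.2462 — both > 1, two phases present.
Iterate (Newton) starting at ψ = 0.5:
  ψ = 0.5000: g = -0.05320, g' = -0.4612 → ψ = 0.3846
  ψ = 0.3846: g = 0.00477, g' = -0.5515 → ψ = 0.3933
  ψ = 0.3933: g = 0.00004, g' = -0.5430 → ψ = 0.3934
Converged at ψ = 0.3934.
Then V = ψ·F = 0.3934·96.2 = 37.8 mol/h and L = F − V = 58.4 mol/h.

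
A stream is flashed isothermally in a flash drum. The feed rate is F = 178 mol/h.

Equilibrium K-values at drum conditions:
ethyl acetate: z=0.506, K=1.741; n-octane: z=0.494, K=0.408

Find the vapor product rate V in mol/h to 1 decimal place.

V = 33.5 mol/h

Rachford–Rice: g(ψ) = Σ zᵢ(Kᵢ−1)/(1+ψ(Kᵢ−1)) = 0.
Feasibility: ΣzᵢKᵢ = 1.082, Σzᵢ/Kᵢ = 1.501 — both > 1, two phases present.
Binary case is linear: z₁(K₁−1)(1+ψ(K₂−1)) + z₂(K₂−1)(1+ψ(K₁−1)) = 0
⇒ ψ = [z₁(K₁−1)+z₂(K₂−1)] / [−(K₁−1)(K₂−1)] = 0.0825/0.4387 = 0.188
Then V = ψ·F = 0.1881·178 = 33.5 mol/h and L = F − V = 144.5 mol/h.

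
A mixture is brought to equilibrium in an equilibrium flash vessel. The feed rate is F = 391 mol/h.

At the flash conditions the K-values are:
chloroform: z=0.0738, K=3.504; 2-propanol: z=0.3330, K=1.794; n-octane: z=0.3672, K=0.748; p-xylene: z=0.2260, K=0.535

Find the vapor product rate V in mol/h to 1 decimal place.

Newton–Raphson from β = 0.67:
  β = 0.6700: g = -0.02238, g' = -0.2908 → β = 0.5931
  β = 0.5931: g = 0.00022, g' = -0.2974 → β = 0.5938
Converged at β = 0.5938.
Then V = β·F = 0.5938·391 = 232.2 mol/h and L = F − V = 158.8 mol/h.

V = 232.2 mol/h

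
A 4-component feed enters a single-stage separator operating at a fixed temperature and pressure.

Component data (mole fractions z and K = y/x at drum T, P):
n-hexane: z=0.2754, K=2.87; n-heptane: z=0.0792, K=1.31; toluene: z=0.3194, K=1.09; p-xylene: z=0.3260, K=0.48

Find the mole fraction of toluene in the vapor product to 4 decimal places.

Newton–Raphson from ψ = 0.5:
  ψ = 0.5000: g = 0.08583, g' = -0.4263 → ψ = 0.7014
  ψ = 0.7014: g = 0.00316, g' = -0.4061 → ψ = 0.7091
Converged at ψ = 0.7091.
Compositions from xᵢ = zᵢ/(1+ψ(Kᵢ−1)), yᵢ = Kᵢxᵢ:
  n-hexane: x = 0.1184, y = 0.3398
  n-heptane: x = 0.0649, y = 0.0851
  toluene: x = 0.3002, y = 0.3273
  p-xylene: x = 0.5164, y = 0.2479

y_toluene = 0.3273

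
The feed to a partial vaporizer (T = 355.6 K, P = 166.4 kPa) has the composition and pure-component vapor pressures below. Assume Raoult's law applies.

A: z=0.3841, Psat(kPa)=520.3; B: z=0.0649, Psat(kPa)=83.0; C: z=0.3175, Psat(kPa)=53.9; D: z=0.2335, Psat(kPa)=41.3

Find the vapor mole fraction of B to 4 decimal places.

y_B = 0.0374

Raoult's law: Kᵢ = Pᵢˢᵃᵗ/P = Pᵢˢᵃᵗ/166.4.
  K_A = 520.3/166.4 = 3.126803, K_B = 83.0/166.4 = 0.498798, K_C = 53.9/166.4 = 0.323918, K_D = 41.3/166.4 = 0.248197
Material balance + equilibrium reduce to Σ zᵢ(Kᵢ−1)/(1+V/F(Kᵢ−1)) = 0.
g(0) = ΣzᵢKᵢ − 1 = 0.3942 and g(1) = 1 − Σzᵢ/Kᵢ = -1.1739, so a root lies in (0, 1).
Newton–Raphson from V/F = 0.51:
  V/F = 0.5100: g = -0.26416, g' = -1.1144 → V/F = 0.2730
  V/F = 0.2730: g = -0.00493, g' = -1.1445 → V/F = 0.2686
Converged at V/F = 0.2687.
Compositions from xᵢ = zᵢ/(1+V/F(Kᵢ−1)), yᵢ = Kᵢxᵢ:
  A: x = 0.2444, y = 0.7643
  B: x = 0.0750, y = 0.0374
  C: x = 0.3880, y = 0.1257
  D: x = 0.2926, y = 0.0726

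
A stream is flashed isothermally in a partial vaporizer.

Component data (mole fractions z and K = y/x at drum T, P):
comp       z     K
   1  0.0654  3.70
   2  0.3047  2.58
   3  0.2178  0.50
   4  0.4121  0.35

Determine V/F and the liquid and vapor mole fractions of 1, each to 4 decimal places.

V/F = 0.2571, x_1 = 0.0386, y_1 = 0.1428

Rachford–Rice: g(V/F) = Σ zᵢ(Kᵢ−1)/(1+V/F(Kᵢ−1)) = 0.
Check two-phase: ΣzᵢKᵢ = 1.2812 > 1 and Σzᵢ/Kᵢ = 1.7488 > 1, so g(0) = 0.2812 > 0 and g(1) = -0.7488 < 0.
Newton–Raphson from V/F = 0.5:
  V/F = 0.5000: g = -0.19794, g' = -0.8027 → V/F = 0.2534
  V/F = 0.2534: g = 0.00325, g' = -0.8769 → V/F = 0.2571
Converged at V/F = 0.2571.
Compositions from xᵢ = zᵢ/(1+V/F(Kᵢ−1)), yᵢ = Kᵢxᵢ:
  1: x = 0.0386, y = 0.1428
  2: x = 0.2167, y = 0.5590
  3: x = 0.2499, y = 0.1250
  4: x = 0.4948, y = 0.1732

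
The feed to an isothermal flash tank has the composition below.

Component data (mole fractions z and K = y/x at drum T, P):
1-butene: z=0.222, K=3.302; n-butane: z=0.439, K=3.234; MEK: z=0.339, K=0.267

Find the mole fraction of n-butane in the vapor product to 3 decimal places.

y_n-butane = 0.530

Let ψ = V/F and solve Σ zᵢ(Kᵢ−1)/(1+ψ(Kᵢ−1)) = 0.
Feasibility: ΣzᵢKᵢ = 2.243, Σzᵢ/Kᵢ = 1.473 — both > 1, two phases present.
Newton iteration, ψ⁰ = 0.38:
  ψ = 0.380: g = 0.4586, g' = -1.326 → ψ = 0.726
  ψ = 0.726: g = 0.0343, g' = -1.316 → ψ = 0.752
Converged at ψ = 0.752.
Compositions from xᵢ = zᵢ/(1+ψ(Kᵢ−1)), yᵢ = Kᵢxᵢ:
  1-butene: x = 0.081, y = 0.269
  n-butane: x = 0.164, y = 0.530
  MEK: x = 0.755, y = 0.202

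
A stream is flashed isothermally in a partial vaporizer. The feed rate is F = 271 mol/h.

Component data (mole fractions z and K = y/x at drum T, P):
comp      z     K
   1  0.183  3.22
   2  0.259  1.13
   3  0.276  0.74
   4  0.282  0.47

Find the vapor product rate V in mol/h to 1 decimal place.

Rachford–Rice: g(β) = Σ zᵢ(Kᵢ−1)/(1+β(Kᵢ−1)) = 0.
Check two-phase: ΣzᵢKᵢ = 1.219 > 1 and Σzᵢ/Kᵢ = 1.259 > 1, so g(0) = 0.219 > 0 and g(1) = -0.259 < 0.
Iterate (Newton) starting at β = 0.36:
  β = 0.360: g = -0.0059, g' = -0.426 → β = 0.346
Converged at β = 0.346.
Then V = β·F = 0.3463·271 = 93.8 mol/h and L = F − V = 177.2 mol/h.

V = 93.8 mol/h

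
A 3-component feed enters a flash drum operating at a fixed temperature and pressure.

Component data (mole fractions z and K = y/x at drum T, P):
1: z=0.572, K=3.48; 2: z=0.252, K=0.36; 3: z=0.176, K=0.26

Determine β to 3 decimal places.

Let β = V/F and solve Σ zᵢ(Kᵢ−1)/(1+β(Kᵢ−1)) = 0.
Check two-phase: ΣzᵢKᵢ = 2.127 > 1 and Σzᵢ/Kᵢ = 1.541 > 1, so g(0) = 1.127 > 0 and g(1) = -0.541 < 0.
Newton iteration, β⁰ = 0.37:
  β = 0.370: g = 0.3491, g' = -1.317 → β = 0.635
  β = 0.635: g = 0.0334, g' = -1.167 → β = 0.664
Converged at β = 0.664.

β = 0.664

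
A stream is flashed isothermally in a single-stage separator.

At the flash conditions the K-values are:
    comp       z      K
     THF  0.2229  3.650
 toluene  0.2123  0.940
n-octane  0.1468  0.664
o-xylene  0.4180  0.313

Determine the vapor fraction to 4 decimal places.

Iterate (Newton) starting at ψ = 0.69:
  ψ = 0.6900: g = -0.41464, g' = -0.9377 → ψ = 0.2478
  ψ = 0.2478: g = -0.05628, g' = -0.8774 → ψ = 0.1837
  ψ = 0.1837: g = 0.00323, g' = -0.9862 → ψ = 0.1869
  ψ = 0.1869: g = 0.00001, g' = -0.9794 → ψ = 0.1870
Converged at ψ = 0.1870.

ψ = 0.1870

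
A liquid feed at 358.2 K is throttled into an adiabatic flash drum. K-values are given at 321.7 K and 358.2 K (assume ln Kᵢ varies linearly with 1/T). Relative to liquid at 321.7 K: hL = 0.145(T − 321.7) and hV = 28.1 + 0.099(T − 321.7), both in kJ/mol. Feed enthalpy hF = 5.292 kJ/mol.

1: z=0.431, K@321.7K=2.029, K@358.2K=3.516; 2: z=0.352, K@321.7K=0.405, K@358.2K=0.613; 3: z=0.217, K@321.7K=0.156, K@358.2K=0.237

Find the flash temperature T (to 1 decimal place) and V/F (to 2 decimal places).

Adiabatic flash: solve Rachford–Rice at each trial T, then check hF = ψ·hV(T) + (1−ψ)·hL(T).
  T = 321.7 K: K = (2.029, 0.405, 0.156), RR gives ψ = 0.071, H_out = 1.987 kJ/mol
  T = 358.2 K: K = (3.516, 0.613, 0.237), RR gives ψ = 0.546, H_out = 19.727 kJ/mol
  T = 339.9 K: K = (2.709, 0.504, 0.194), RR gives ψ = 0.357, H_out = 12.360 kJ/mol
  T = 330.8 K: K = (2.354, 0.453, 0.175), RR gives ψ = 0.234, H_out = 7.806 kJ/mol
  T = 326.2 K: K = (2.186, 0.428, 0.165), RR gives ψ = 0.159, H_out = 5.079 kJ/mol
  T = 328.5 K: K = (2.269, 0.441, 0.170), RR gives ψ = 0.198, H_out = 6.488 kJ/mol
Linear interpolation between T = 326.2 (H_out = 5.079) and T = 328.5 (H_out = 6.488) on hF = 5.292 gives T ≈ 326.5 K, at which ψ = 0.16.

T = 326.5 K, V/F = 0.16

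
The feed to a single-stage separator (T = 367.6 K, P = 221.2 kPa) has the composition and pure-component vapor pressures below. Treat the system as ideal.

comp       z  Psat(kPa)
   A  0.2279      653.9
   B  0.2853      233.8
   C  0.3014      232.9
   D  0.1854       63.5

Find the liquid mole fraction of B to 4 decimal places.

x_B = 0.2757

Raoult's law: Kᵢ = Pᵢˢᵃᵗ/P = Pᵢˢᵃᵗ/221.2.
  K_A = 653.9/221.2 = 2.956148, K_B = 233.8/221.2 = 1.056962, K_C = 232.9/221.2 = 1.052893, K_D = 63.5/221.2 = 0.287071
Rachford–Rice: g(β) = Σ zᵢ(Kᵢ−1)/(1+β(Kᵢ−1)) = 0.
Feasibility: ΣzᵢKᵢ = 1.3458, Σzᵢ/Kᵢ = 1.2791 — both > 1, two phases present.
Newton–Raphson from β = 0.4:
  β = 0.4000: g = 0.09670, g' = -0.4606 → β = 0.6100
  β = 0.6100: g = 0.00054, g' = -0.4780 → β = 0.6111
Converged at β = 0.6111.
Compositions from xᵢ = zᵢ/(1+β(Kᵢ−1)), yᵢ = Kᵢxᵢ:
  A: x = 0.1038, y = 0.3069
  B: x = 0.2757, y = 0.2914
  C: x = 0.2920, y = 0.3074
  D: x = 0.3285, y = 0.0943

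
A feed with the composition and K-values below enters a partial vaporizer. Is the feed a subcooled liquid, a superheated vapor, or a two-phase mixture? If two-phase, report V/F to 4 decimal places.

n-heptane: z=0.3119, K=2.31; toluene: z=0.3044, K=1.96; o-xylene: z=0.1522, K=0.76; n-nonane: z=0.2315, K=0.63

superheated vapor

ΣzᵢKᵢ = 1.5786; Σzᵢ/Kᵢ = 0.8581.
Since Σzᵢ/Kᵢ < 1 the mixture is above its dew point — single vapor phase.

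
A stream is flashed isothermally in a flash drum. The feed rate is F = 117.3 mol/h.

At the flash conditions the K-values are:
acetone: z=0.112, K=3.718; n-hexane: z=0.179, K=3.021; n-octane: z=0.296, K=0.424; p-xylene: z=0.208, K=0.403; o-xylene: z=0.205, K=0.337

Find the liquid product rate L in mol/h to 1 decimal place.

L = 97.7 mol/h

Rachford–Rice: g(ψ) = Σ zᵢ(Kᵢ−1)/(1+ψ(Kᵢ−1)) = 0.
Feasibility: ΣzᵢKᵢ = 1.236, Σzᵢ/Kᵢ = 1.912 — both > 1, two phases present.
Newton–Raphson from ψ = 0.41:
  ψ = 0.410: g = -0.2325, g' = -0.872 → ψ = 0.143
  ψ = 0.143: g = 0.0277, g' = -1.183 → ψ = 0.167
Converged at ψ = 0.167.
Then V = ψ·F = 0.1674·117.3 = 19.6 mol/h and L = F − V = 97.7 mol/h.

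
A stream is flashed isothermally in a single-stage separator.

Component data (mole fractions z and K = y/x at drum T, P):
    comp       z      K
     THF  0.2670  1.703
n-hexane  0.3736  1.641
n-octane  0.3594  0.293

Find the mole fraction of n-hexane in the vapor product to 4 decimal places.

Let β = V/F and solve Σ zᵢ(Kᵢ−1)/(1+β(Kᵢ−1)) = 0.
Check two-phase: ΣzᵢKᵢ = 1.1731 > 1 and Σzᵢ/Kᵢ = 1.6111 > 1, so g(0) = 0.1731 > 0 and g(1) = -0.6111 < 0.
Newton–Raphson from β = 0.35:
  β = 0.3500: g = 0.00859, g' = -0.5046 → β = 0.3670
  β = 0.3670: g = -0.00006, g' = -0.5116 → β = 0.3669
Converged at β = 0.3669.
Compositions from xᵢ = zᵢ/(1+β(Kᵢ−1)), yᵢ = Kᵢxᵢ:
  THF: x = 0.2123, y = 0.3615
  n-hexane: x = 0.3025, y = 0.4963
  n-octane: x = 0.4853, y = 0.1422

y_n-hexane = 0.4963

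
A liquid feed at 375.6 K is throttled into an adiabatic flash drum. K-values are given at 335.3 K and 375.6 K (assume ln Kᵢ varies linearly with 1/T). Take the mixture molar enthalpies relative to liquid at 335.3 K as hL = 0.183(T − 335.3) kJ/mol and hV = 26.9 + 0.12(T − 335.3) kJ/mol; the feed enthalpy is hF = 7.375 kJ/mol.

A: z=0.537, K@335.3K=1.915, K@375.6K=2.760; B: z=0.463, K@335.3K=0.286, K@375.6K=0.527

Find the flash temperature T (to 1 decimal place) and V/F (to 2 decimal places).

T = 336.6 K, V/F = 0.27

Adiabatic flash: solve Rachford–Rice at each trial T, then check hF = ψ·hV(T) + (1−ψ)·hL(T).
  T = 335.3 K: K = (1.915, 0.286), RR gives ψ = 0.246, H_out = 6.620 kJ/mol
  T = 375.6 K: K = (2.760, 0.527), RR gives ψ = 0.872, H_out = 28.624 kJ/mol
  T = 355.5 K: K = (2.324, 0.395), RR gives ψ = 0.538, H_out = 17.493 kJ/mol
  T = 345.4 K: K = (2.116, 0.338), RR gives ψ = 0.396, H_out = 12.247 kJ/mol
  T = 340.4 K: K = (2.015, 0.311), RR gives ψ = 0.324, H_out = 9.542 kJ/mol
  T = 337.9 K: K = (1.966, 0.299), RR gives ψ = 0.286, H_out = 8.135 kJ/mol
  T = 336.6 K: K = (1.940, 0.292), RR gives ψ = 0.266, H_out = 7.385 kJ/mol
Linear interpolation between T = 335.3 (H_out = 6.620) and T = 336.6 (H_out = 7.385) on hF = 7.375 gives T ≈ 336.6 K, at which ψ = 0.27.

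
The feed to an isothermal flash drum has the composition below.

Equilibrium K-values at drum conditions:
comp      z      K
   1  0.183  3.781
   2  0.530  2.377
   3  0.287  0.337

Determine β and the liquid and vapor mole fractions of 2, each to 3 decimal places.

β = 0.899, x_2 = 0.237, y_2 = 0.563

Material balance + equilibrium reduce to Σ zᵢ(Kᵢ−1)/(1+β(Kᵢ−1)) = 0.
Check two-phase: ΣzᵢKᵢ = 2.048 > 1 and Σzᵢ/Kᵢ = 1.123 > 1, so g(0) = 1.048 > 0 and g(1) = -0.123 < 0.
Newton iteration, β⁰ = 0.57:
  β = 0.570: g = 0.2999, g' = -0.853 → β = 0.921
  β = 0.921: g = -0.0246, g' = -1.140 → β = 0.900
  β = 0.900: g = -0.0005, g' = -1.091 → β = 0.899
Converged at β = 0.899.
Compositions from xᵢ = zᵢ/(1+β(Kᵢ−1)), yᵢ = Kᵢxᵢ:
  1: x = 0.052, y = 0.198
  2: x = 0.237, y = 0.563
  3: x = 0.711, y = 0.240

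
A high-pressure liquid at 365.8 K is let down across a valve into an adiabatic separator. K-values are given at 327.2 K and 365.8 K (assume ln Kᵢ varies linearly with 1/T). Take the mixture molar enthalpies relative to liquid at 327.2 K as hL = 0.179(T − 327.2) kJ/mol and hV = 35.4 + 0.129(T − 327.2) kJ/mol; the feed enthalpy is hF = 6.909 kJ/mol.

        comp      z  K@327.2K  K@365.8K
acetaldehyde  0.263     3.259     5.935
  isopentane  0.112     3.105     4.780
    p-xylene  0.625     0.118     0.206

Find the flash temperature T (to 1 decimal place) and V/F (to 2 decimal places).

T = 331.7 K, V/F = 0.17

Adiabatic flash: solve Rachford–Rice at each trial T, then check hF = ψ·hV(T) + (1−ψ)·hL(T).
  T = 327.2 K: K = (3.259, 3.105, 0.118), RR gives ψ = 0.143, H_out = 5.051 kJ/mol
  T = 365.8 K: K = (5.935, 4.780, 0.206), RR gives ψ = 0.335, H_out = 18.120 kJ/mol
  T = 346.5 K: K = (4.472, 3.899, 0.158), RR gives ψ = 0.256, H_out = 12.258 kJ/mol
  T = 336.9 K: K = (3.838, 3.493, 0.137), RR gives ψ = 0.206, H_out = 8.926 kJ/mol
  T = 332.0 K: K = (3.538, 3.294, 0.127), RR gives ψ = 0.176, H_out = 7.049 kJ/mol
  T = 329.6 K: K = (3.397, 3.199, 0.123), RR gives ψ = 0.160, H_out = 6.072 kJ/mol
Linear interpolation between T = 329.6 (H_out = 6.072) and T = 332.0 (H_out = 7.049) on hF = 6.909 gives T ≈ 331.7 K, at which ψ = 0.17.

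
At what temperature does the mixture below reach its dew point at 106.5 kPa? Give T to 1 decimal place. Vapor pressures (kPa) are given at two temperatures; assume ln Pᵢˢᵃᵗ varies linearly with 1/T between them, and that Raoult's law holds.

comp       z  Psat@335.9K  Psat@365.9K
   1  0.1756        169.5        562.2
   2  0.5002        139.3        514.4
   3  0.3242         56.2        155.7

Dew-point temperature: Σzᵢ·P/Pᵢˢᵃᵗ(T) = 1. Interpolate ln Pᵢˢᵃᵗ = aᵢ + bᵢ/T.
  T = 335.9 K: ΣzᵢP/Pᵢˢᵃᵗ = 1.1071
  T = 365.9 K: ΣzᵢP/Pᵢˢᵃᵗ = 0.3586
  T = 350.9 K: ΣzᵢP/Pᵢˢᵃᵗ = 0.6137
  T = 343.4 K: ΣzᵢP/Pᵢˢᵃᵗ = 0.8185
  T = 339.6 K: ΣzᵢP/Pᵢˢᵃᵗ = 0.9521
  T = 337.8 K: ΣzᵢP/Pᵢˢᵃᵗ = 1.0241
Interpolating between 337.8 K and 339.6 K gives T ≈ 338.4 K.

T = 338.4 K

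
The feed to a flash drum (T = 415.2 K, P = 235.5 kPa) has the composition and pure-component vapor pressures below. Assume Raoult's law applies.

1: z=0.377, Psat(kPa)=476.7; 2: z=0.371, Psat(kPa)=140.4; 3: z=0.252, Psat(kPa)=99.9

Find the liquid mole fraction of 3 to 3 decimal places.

x_3 = 0.282

Raoult's law: Kᵢ = Pᵢˢᵃᵗ/P = Pᵢˢᵃᵗ/235.5.
  K_1 = 476.7/235.5 = 2.02420, K_2 = 140.4/235.5 = 0.59618, K_3 = 99.9/235.5 = 0.42420
Let ψ = V/F and solve Σ zᵢ(Kᵢ−1)/(1+ψ(Kᵢ−1)) = 0.
Check two-phase: ΣzᵢKᵢ = 1.091 > 1 and Σzᵢ/Kᵢ = 1.403 > 1, so g(0) = 0.091 > 0 and g(1) = -0.403 < 0.
Newton iteration, ψ⁰ = 0.54:
  ψ = 0.540: g = -0.1536, g' = -0.439 → ψ = 0.190
  ψ = 0.190: g = -0.0020, g' = -0.453 → ψ = 0.186
Converged at ψ = 0.186.
Compositions from xᵢ = zᵢ/(1+ψ(Kᵢ−1)), yᵢ = Kᵢxᵢ:
  1: x = 0.317, y = 0.641
  2: x = 0.401, y = 0.239
  3: x = 0.282, y = 0.120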